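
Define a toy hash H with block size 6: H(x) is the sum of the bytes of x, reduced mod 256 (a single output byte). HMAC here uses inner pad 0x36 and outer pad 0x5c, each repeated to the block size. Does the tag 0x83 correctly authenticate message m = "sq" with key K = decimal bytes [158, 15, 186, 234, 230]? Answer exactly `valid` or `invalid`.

invalid

Key decimal bytes [158, 15, 186, 234, 230] = 9e 0f ba ea e6 is 5 bytes ≤ B = 6; zero-pad to 6 bytes: K' = 9e 0f ba ea e6 00.
K' ⊕ ipad = a8 39 8c dc d0 36; K' ⊕ opad = c2 53 e6 b6 ba 5c.
Inner hash: sum = 168+57+140+220+208+54+115+113 = 1075; mod 256 = 51 → 33.
Outer hash (recomputed tag): sum = 194+83+230+182+186+92+51 = 1018; mod 256 = 250 → fa.
Recomputed tag = fa; claimed = 83 → mismatch.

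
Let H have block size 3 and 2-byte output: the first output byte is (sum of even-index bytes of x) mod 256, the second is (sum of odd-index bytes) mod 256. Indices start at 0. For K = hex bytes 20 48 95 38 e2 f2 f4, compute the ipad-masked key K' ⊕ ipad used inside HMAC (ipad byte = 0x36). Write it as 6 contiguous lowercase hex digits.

bd4436

Key hex bytes 20 48 95 38 e2 f2 f4 is 7 bytes > B = 3, so hash it first: H(key) = 8b 72, then zero-pad to 3 bytes: K' = 8b 72 00.
XOR each byte with 0x36: 8b⊕36=bd, 72⊕36=44, 00⊕36=36.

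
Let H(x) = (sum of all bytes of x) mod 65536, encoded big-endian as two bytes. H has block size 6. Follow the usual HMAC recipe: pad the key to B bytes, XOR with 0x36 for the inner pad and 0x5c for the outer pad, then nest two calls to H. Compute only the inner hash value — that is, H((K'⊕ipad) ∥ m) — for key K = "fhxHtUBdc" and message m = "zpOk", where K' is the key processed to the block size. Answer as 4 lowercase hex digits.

Key "fhxHtUBdc" = 66 68 78 48 74 55 42 64 63 is 9 bytes > B = 6, so hash it first: H(key) = 03 60, then zero-pad to 6 bytes: K' = 03 60 00 00 00 00.
K' ⊕ ipad = 35 56 36 36 36 36.
Inner input = 35 56 36 36 36 36 ∥ 7a 70 4f 6b.
Inner hash: sum = 53+86+54+54+54+54+122+112+79+107 = 775 → 03 07.

0307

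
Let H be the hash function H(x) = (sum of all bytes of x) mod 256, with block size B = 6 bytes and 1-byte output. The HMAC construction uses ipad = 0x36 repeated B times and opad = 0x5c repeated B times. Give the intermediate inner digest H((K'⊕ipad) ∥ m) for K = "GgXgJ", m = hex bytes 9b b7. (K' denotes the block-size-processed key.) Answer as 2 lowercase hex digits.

Key "GgXgJ" = 47 67 58 67 4a is 5 bytes ≤ B = 6; zero-pad to 6 bytes: K' = 47 67 58 67 4a 00.
K' ⊕ ipad = 71 51 6e 51 7c 36.
Inner input = 71 51 6e 51 7c 36 ∥ 9b b7.
Inner hash: sum = 113+81+110+81+124+54+155+183 = 901; mod 256 = 133 → 85.

85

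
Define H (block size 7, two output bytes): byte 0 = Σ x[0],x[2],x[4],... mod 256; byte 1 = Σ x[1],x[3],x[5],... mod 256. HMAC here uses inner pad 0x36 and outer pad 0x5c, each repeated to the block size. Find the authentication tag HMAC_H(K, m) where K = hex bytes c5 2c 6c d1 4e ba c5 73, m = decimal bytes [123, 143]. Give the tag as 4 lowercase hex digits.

Key hex bytes c5 2c 6c d1 4e ba c5 73 is 8 bytes > B = 7, so hash it first: H(key) = 44 2a, then zero-pad to 7 bytes: K' = 44 2a 00 00 00 00 00.
K' ⊕ ipad = 72 1c 36 36 36 36 36.  K' ⊕ opad = 18 76 5c 5c 5c 5c 5c.
Inner input = (K'⊕ipad) ∥ m = 72 1c 36 36 36 36 36 ∥ 7b 8f.
Inner hash: even-index sum = 419 mod 256 = 163; odd-index sum = 259 mod 256 = 3 → a3 03.
Outer input = (K'⊕opad) ∥ inner = 18 76 5c 5c 5c 5c 5c ∥ a3 03.
Outer hash (tag): even-index sum = 303 mod 256 = 47; odd-index sum = 465 mod 256 = 209 → 2f d1.

2fd1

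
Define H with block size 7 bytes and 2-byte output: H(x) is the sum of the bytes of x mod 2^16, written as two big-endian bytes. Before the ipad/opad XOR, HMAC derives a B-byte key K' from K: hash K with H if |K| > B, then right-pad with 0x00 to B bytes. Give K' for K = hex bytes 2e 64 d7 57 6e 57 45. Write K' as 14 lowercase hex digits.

Key hex bytes 2e 64 d7 57 6e 57 45 is exactly B = 7 bytes: K' = 2e 64 d7 57 6e 57 45.

2e64d7576e5745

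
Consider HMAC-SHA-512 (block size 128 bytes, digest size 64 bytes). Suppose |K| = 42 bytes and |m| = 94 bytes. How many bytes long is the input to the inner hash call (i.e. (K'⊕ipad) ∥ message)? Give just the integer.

222

Key is 42 ≤ 128 bytes, zero-padded: |K'| = 128.
Inner input = (K'⊕ipad) ∥ m → 128 + 94 = 222 bytes.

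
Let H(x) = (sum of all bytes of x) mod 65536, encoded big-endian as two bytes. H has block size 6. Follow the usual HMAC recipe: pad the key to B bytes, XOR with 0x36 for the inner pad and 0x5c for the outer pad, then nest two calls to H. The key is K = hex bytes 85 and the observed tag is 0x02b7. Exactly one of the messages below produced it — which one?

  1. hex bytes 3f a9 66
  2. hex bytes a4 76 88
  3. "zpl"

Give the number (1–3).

1

Key hex bytes 85 is 1 byte ≤ B = 6; zero-pad to 6 bytes: K' = 85 00 00 00 00 00.
K' ⊕ ipad = b3 36 36 36 36 36; K' ⊕ opad = d9 5c 5c 5c 5c 5c.
m1: inner = H(b3 36 36 36 36 36 3f a9 66) = 03 0f; tag = H(d9 5c 5c 5c 5c 5c 03 0f) = 02b7 ← matches
m2: inner = H(b3 36 36 36 36 36 a4 76 88) = 03 63; tag = H(d9 5c 5c 5c 5c 5c 03 63) = 030b
m3: inner = H(b3 36 36 36 36 36 7a 70 6c) = 03 17; tag = H(d9 5c 5c 5c 5c 5c 03 17) = 02bf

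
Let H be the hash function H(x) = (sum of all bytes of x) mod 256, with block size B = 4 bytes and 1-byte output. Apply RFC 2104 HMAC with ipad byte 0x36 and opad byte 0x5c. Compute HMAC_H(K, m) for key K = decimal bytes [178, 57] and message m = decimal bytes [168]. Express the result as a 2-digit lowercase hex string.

Key decimal bytes [178, 57] = b2 39 is 2 bytes ≤ B = 4; zero-pad to 4 bytes: K' = b2 39 00 00.
K' ⊕ ipad = 84 0f 36 36.  K' ⊕ opad = ee 65 5c 5c.
Inner input = (K'⊕ipad) ∥ m = 84 0f 36 36 ∥ a8.
Inner hash: sum = 132+15+54+54+168 = 423; mod 256 = 167 → a7.
Outer input = (K'⊕opad) ∥ inner = ee 65 5c 5c ∥ a7.
Outer hash (tag): sum = 238+101+92+92+167 = 690; mod 256 = 178 → b2.

b2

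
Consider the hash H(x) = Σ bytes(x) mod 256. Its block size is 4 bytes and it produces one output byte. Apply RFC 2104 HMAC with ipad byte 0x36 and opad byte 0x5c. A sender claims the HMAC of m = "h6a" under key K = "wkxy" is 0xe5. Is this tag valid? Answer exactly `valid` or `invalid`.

Key "wkxy" = 77 6b 78 79 is exactly B = 4 bytes: K' = 77 6b 78 79.
K' ⊕ ipad = 41 5d 4e 4f; K' ⊕ opad = 2b 37 24 25.
Inner hash: sum = 65+93+78+79+104+54+97 = 570; mod 256 = 58 → 3a.
Outer hash (recomputed tag): sum = 43+55+36+37+58 = 229 → e5.
Recomputed tag = e5; claimed = e5 → match.

valid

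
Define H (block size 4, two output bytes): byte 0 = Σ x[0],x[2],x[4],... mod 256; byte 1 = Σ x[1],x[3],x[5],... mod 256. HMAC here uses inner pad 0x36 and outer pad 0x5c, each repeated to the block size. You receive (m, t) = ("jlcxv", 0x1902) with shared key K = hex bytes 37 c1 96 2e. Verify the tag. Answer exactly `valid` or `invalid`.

valid

Key hex bytes 37 c1 96 2e is exactly B = 4 bytes: K' = 37 c1 96 2e.
K' ⊕ ipad = 01 f7 a0 18; K' ⊕ opad = 6b 9d ca 72.
Inner hash: even-index sum = 484 mod 256 = 228; odd-index sum = 499 mod 256 = 243 → e4 f3.
Outer hash (recomputed tag): even-index sum = 537 mod 256 = 25; odd-index sum = 514 mod 256 = 2 → 19 02.
Recomputed tag = 1902; claimed = 1902 → match.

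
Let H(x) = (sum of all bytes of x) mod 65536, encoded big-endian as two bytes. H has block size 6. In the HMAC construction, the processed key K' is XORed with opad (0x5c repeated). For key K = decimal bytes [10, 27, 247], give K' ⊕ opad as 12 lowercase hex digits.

5647ab5c5c5c

Key decimal bytes [10, 27, 247] = 0a 1b f7 is 3 bytes ≤ B = 6; zero-pad to 6 bytes: K' = 0a 1b f7 00 00 00.
XOR each byte with 0x5c: 0a⊕5c=56, 1b⊕5c=47, f7⊕5c=ab, 00⊕5c=5c, 00⊕5c=5c, 00⊕5c=5c.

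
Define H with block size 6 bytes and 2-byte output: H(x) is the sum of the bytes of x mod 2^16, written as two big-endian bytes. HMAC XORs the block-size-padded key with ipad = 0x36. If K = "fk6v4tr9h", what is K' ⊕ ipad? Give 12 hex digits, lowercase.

350e36363636

Key "fk6v4tr9h" = 66 6b 36 76 34 74 72 39 68 is 9 bytes > B = 6, so hash it first: H(key) = 03 38, then zero-pad to 6 bytes: K' = 03 38 00 00 00 00.
XOR each byte with 0x36: 03⊕36=35, 38⊕36=0e, 00⊕36=36, 00⊕36=36, 00⊕36=36, 00⊕36=36.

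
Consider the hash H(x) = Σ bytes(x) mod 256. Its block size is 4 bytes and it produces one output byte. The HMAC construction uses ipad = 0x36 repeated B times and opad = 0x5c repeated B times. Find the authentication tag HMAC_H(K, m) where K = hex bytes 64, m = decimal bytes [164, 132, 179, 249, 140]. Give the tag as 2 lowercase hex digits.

Key hex bytes 64 is 1 byte ≤ B = 4; zero-pad to 4 bytes: K' = 64 00 00 00.
K' ⊕ ipad = 52 36 36 36.  K' ⊕ opad = 38 5c 5c 5c.
Inner input = (K'⊕ipad) ∥ m = 52 36 36 36 ∥ a4 84 b3 f9 8c.
Inner hash: sum = 82+54+54+54+164+132+179+249+140 = 1108; mod 256 = 84 → 54.
Outer input = (K'⊕opad) ∥ inner = 38 5c 5c 5c ∥ 54.
Outer hash (tag): sum = 56+92+92+92+84 = 416; mod 256 = 160 → a0.

a0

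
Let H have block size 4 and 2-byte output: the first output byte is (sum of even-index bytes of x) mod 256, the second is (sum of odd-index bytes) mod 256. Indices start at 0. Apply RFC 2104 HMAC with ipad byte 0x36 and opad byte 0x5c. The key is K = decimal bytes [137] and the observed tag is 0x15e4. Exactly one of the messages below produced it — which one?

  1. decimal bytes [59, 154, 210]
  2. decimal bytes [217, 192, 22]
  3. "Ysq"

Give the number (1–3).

Key decimal bytes [137] = 89 is 1 byte ≤ B = 4; zero-pad to 4 bytes: K' = 89 00 00 00.
K' ⊕ ipad = bf 36 36 36; K' ⊕ opad = d5 5c 5c 5c.
m1: inner = H(bf 36 36 36 3b 9a d2) = 02 06; tag = H(d5 5c 5c 5c 02 06) = 33be
m2: inner = H(bf 36 36 36 d9 c0 16) = e4 2c; tag = H(d5 5c 5c 5c e4 2c) = 15e4 ← matches
m3: inner = H(bf 36 36 36 59 73 71) = bf df; tag = H(d5 5c 5c 5c bf df) = f097

2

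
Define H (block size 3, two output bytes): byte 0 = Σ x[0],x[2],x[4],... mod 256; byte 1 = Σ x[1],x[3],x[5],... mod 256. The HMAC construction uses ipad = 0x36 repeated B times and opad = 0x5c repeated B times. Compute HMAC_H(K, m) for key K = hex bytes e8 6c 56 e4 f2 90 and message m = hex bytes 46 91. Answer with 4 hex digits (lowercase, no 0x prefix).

e489

Key hex bytes e8 6c 56 e4 f2 90 is 6 bytes > B = 3, so hash it first: H(key) = 30 e0, then zero-pad to 3 bytes: K' = 30 e0 00.
K' ⊕ ipad = 06 d6 36.  K' ⊕ opad = 6c bc 5c.
Inner input = (K'⊕ipad) ∥ m = 06 d6 36 ∥ 46 91.
Inner hash: even-index sum = 205 mod 256 = 205; odd-index sum = 284 mod 256 = 28 → cd 1c.
Outer input = (K'⊕opad) ∥ inner = 6c bc 5c ∥ cd 1c.
Outer hash (tag): even-index sum = 228 mod 256 = 228; odd-index sum = 393 mod 256 = 137 → e4 89.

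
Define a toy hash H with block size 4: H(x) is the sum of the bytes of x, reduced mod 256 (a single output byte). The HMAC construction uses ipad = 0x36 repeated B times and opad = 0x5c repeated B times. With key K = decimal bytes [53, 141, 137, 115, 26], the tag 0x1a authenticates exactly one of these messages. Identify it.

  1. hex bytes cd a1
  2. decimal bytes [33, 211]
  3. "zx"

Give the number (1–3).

3

Key decimal bytes [53, 141, 137, 115, 26] = 35 8d 89 73 1a is 5 bytes > B = 4, so hash it first: H(key) = d8, then zero-pad to 4 bytes: K' = d8 00 00 00.
K' ⊕ ipad = ee 36 36 36; K' ⊕ opad = 84 5c 5c 5c.
m1: inner = H(ee 36 36 36 cd a1) = fe; tag = H(84 5c 5c 5c fe) = 96
m2: inner = H(ee 36 36 36 21 d3) = 84; tag = H(84 5c 5c 5c 84) = 1c
m3: inner = H(ee 36 36 36 7a 78) = 82; tag = H(84 5c 5c 5c 82) = 1a ← matches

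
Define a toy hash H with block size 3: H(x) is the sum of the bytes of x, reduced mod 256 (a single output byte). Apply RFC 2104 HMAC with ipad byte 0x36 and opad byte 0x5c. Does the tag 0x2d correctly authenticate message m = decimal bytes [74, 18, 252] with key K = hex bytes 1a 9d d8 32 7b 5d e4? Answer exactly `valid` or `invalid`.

Key hex bytes 1a 9d d8 32 7b 5d e4 is 7 bytes > B = 3, so hash it first: H(key) = 7d, then zero-pad to 3 bytes: K' = 7d 00 00.
K' ⊕ ipad = 4b 36 36; K' ⊕ opad = 21 5c 5c.
Inner hash: sum = 75+54+54+74+18+252 = 527; mod 256 = 15 → 0f.
Outer hash (recomputed tag): sum = 33+92+92+15 = 232 → e8.
Recomputed tag = e8; claimed = 2d → mismatch.

invalid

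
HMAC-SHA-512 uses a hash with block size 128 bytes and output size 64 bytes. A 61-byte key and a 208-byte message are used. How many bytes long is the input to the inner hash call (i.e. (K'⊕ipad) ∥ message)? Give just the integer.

Key is 61 ≤ 128 bytes, zero-padded: |K'| = 128.
Inner input = (K'⊕ipad) ∥ m → 128 + 208 = 336 bytes.

336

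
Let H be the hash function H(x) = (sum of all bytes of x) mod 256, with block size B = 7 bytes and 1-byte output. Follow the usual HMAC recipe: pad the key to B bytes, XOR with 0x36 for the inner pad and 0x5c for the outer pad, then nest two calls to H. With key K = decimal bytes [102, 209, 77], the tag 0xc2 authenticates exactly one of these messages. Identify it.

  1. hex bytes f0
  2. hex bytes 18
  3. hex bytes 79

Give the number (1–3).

Key decimal bytes [102, 209, 77] = 66 d1 4d is 3 bytes ≤ B = 7; zero-pad to 7 bytes: K' = 66 d1 4d 00 00 00 00.
K' ⊕ ipad = 50 e7 7b 36 36 36 36; K' ⊕ opad = 3a 8d 11 5c 5c 5c 5c.
m1: inner = H(50 e7 7b 36 36 36 36 f0) = 7a; tag = H(3a 8d 11 5c 5c 5c 5c 7a) = c2 ← matches
m2: inner = H(50 e7 7b 36 36 36 36 18) = a2; tag = H(3a 8d 11 5c 5c 5c 5c a2) = ea
m3: inner = H(50 e7 7b 36 36 36 36 79) = 03; tag = H(3a 8d 11 5c 5c 5c 5c 03) = 4b

1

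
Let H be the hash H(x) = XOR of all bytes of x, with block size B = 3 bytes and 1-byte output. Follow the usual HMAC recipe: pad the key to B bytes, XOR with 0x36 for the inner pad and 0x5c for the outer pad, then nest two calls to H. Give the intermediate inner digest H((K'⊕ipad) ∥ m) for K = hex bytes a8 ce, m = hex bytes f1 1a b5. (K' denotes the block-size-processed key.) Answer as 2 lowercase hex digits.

0e

Key hex bytes a8 ce is 2 bytes ≤ B = 3; zero-pad to 3 bytes: K' = a8 ce 00.
K' ⊕ ipad = 9e f8 36.
Inner input = 9e f8 36 ∥ f1 1a b5.
Inner hash: XOR 9e⊕f8⊕36⊕f1⊕1a⊕b5 = 0e.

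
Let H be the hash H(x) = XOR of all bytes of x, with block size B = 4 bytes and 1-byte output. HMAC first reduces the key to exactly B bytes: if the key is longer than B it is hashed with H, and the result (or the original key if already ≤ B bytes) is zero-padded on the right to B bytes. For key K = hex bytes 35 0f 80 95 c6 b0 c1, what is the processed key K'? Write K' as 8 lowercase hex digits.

98000000

|K| = 7 > B = 4, so first hash the key.
H(K): XOR 35⊕0f⊕80⊕95⊕c6⊕b0⊕c1 = 98.
Zero-pad H(K) = 98 to 4 bytes: K' = 98 00 00 00.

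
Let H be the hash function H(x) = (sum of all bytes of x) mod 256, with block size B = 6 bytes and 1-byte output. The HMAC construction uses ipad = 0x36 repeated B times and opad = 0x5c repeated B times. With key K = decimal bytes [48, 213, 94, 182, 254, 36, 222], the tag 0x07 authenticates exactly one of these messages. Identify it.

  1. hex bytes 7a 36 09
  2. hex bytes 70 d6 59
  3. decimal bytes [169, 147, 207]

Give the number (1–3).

1

Key decimal bytes [48, 213, 94, 182, 254, 36, 222] = 30 d5 5e b6 fe 24 de is 7 bytes > B = 6, so hash it first: H(key) = 19, then zero-pad to 6 bytes: K' = 19 00 00 00 00 00.
K' ⊕ ipad = 2f 36 36 36 36 36; K' ⊕ opad = 45 5c 5c 5c 5c 5c.
m1: inner = H(2f 36 36 36 36 36 7a 36 09) = f6; tag = H(45 5c 5c 5c 5c 5c f6) = 07 ← matches
m2: inner = H(2f 36 36 36 36 36 70 d6 59) = dc; tag = H(45 5c 5c 5c 5c 5c dc) = ed
m3: inner = H(2f 36 36 36 36 36 a9 93 cf) = 48; tag = H(45 5c 5c 5c 5c 5c 48) = 59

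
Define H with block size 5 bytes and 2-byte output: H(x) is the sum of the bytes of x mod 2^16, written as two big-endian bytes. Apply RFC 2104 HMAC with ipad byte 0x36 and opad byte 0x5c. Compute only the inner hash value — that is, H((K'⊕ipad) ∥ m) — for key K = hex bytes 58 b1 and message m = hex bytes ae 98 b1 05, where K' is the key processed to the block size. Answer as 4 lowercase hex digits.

Key hex bytes 58 b1 is 2 bytes ≤ B = 5; zero-pad to 5 bytes: K' = 58 b1 00 00 00.
K' ⊕ ipad = 6e 87 36 36 36.
Inner input = 6e 87 36 36 36 ∥ ae 98 b1 05.
Inner hash: sum = 110+135+54+54+54+174+152+177+5 = 915 → 03 93.

0393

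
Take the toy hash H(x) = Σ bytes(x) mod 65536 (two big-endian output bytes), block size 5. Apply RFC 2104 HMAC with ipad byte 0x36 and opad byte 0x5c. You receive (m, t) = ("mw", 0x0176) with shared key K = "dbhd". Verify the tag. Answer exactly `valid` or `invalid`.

Key "dbhd" = 64 62 68 64 is 4 bytes ≤ B = 5; zero-pad to 5 bytes: K' = 64 62 68 64 00.
K' ⊕ ipad = 52 54 5e 52 36; K' ⊕ opad = 38 3e 34 38 5c.
Inner hash: sum = 82+84+94+82+54+109+119 = 624 → 02 70.
Outer hash (recomputed tag): sum = 56+62+52+56+92+2+112 = 432 → 01 b0.
Recomputed tag = 01b0; claimed = 0176 → mismatch.

invalid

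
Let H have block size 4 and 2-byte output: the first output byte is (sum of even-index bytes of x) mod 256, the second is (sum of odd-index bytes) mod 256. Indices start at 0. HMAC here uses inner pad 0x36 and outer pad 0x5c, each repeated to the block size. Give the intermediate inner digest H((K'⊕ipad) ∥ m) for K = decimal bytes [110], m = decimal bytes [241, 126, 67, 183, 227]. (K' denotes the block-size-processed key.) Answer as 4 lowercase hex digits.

Key decimal bytes [110] = 6e is 1 byte ≤ B = 4; zero-pad to 4 bytes: K' = 6e 00 00 00.
K' ⊕ ipad = 58 36 36 36.
Inner input = 58 36 36 36 ∥ f1 7e 43 b7 e3.
Inner hash: even-index sum = 677 mod 256 = 165; odd-index sum = 417 mod 256 = 161 → a5 a1.

a5a1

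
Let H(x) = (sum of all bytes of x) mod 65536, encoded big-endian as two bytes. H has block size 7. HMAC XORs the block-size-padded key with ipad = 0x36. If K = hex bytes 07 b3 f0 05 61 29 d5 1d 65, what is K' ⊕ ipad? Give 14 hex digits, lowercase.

35a63636363636

Key hex bytes 07 b3 f0 05 61 29 d5 1d 65 is 9 bytes > B = 7, so hash it first: H(key) = 03 90, then zero-pad to 7 bytes: K' = 03 90 00 00 00 00 00.
XOR each byte with 0x36: 03⊕36=35, 90⊕36=a6, 00⊕36=36, 00⊕36=36, 00⊕36=36, 00⊕36=36, 00⊕36=36.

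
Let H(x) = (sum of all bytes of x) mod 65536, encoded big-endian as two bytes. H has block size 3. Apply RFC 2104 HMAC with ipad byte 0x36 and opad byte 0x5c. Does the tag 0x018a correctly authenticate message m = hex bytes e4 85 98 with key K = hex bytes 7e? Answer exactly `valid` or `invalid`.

Key hex bytes 7e is 1 byte ≤ B = 3; zero-pad to 3 bytes: K' = 7e 00 00.
K' ⊕ ipad = 48 36 36; K' ⊕ opad = 22 5c 5c.
Inner hash: sum = 72+54+54+228+133+152 = 693 → 02 b5.
Outer hash (recomputed tag): sum = 34+92+92+2+181 = 401 → 01 91.
Recomputed tag = 0191; claimed = 018a → mismatch.

invalid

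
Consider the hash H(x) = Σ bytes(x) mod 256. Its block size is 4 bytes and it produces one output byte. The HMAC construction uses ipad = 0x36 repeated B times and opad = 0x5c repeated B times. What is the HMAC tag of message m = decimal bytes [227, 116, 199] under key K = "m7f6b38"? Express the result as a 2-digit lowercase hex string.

Key "m7f6b38" = 6d 37 66 36 62 33 38 is 7 bytes > B = 4, so hash it first: H(key) = 0d, then zero-pad to 4 bytes: K' = 0d 00 00 00.
K' ⊕ ipad = 3b 36 36 36.  K' ⊕ opad = 51 5c 5c 5c.
Inner input = (K'⊕ipad) ∥ m = 3b 36 36 36 ∥ e3 74 c7.
Inner hash: sum = 59+54+54+54+227+116+199 = 763; mod 256 = 251 → fb.
Outer input = (K'⊕opad) ∥ inner = 51 5c 5c 5c ∥ fb.
Outer hash (tag): sum = 81+92+92+92+251 = 608; mod 256 = 96 → 60.

60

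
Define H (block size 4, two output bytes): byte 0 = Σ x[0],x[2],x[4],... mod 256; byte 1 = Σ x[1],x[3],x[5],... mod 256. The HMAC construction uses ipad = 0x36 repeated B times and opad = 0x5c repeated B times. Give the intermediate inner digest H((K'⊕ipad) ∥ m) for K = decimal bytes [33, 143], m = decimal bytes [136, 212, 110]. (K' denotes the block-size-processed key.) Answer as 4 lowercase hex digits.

43c3

Key decimal bytes [33, 143] = 21 8f is 2 bytes ≤ B = 4; zero-pad to 4 bytes: K' = 21 8f 00 00.
K' ⊕ ipad = 17 b9 36 36.
Inner input = 17 b9 36 36 ∥ 88 d4 6e.
Inner hash: even-index sum = 323 mod 256 = 67; odd-index sum = 451 mod 256 = 195 → 43 c3.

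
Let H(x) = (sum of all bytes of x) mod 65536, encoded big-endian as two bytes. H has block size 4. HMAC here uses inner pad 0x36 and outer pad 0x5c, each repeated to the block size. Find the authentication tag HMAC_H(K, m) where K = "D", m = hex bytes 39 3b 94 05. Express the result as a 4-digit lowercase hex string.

014f

Key "D" = 44 is 1 byte ≤ B = 4; zero-pad to 4 bytes: K' = 44 00 00 00.
K' ⊕ ipad = 72 36 36 36.  K' ⊕ opad = 18 5c 5c 5c.
Inner input = (K'⊕ipad) ∥ m = 72 36 36 36 ∥ 39 3b 94 05.
Inner hash: sum = 114+54+54+54+57+59+148+5 = 545 → 02 21.
Outer input = (K'⊕opad) ∥ inner = 18 5c 5c 5c ∥ 02 21.
Outer hash (tag): sum = 24+92+92+92+2+33 = 335 → 01 4f.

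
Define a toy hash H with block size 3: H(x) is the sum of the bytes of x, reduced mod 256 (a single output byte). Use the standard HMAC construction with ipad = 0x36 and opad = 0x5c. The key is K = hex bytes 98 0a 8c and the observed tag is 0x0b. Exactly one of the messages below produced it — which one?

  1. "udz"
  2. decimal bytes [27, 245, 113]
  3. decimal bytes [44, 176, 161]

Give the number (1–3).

3

Key hex bytes 98 0a 8c is exactly B = 3 bytes: K' = 98 0a 8c.
K' ⊕ ipad = ae 3c ba; K' ⊕ opad = c4 56 d0.
m1: inner = H(ae 3c ba 75 64 7a) = f7; tag = H(c4 56 d0 f7) = e1
m2: inner = H(ae 3c ba 1b f5 71) = 25; tag = H(c4 56 d0 25) = 0f
m3: inner = H(ae 3c ba 2c b0 a1) = 21; tag = H(c4 56 d0 21) = 0b ← matches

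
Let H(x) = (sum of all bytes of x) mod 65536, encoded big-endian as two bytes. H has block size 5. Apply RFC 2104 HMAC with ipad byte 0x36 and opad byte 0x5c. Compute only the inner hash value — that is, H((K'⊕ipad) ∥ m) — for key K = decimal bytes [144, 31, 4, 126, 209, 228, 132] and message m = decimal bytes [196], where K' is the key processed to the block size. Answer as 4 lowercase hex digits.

01f7

Key decimal bytes [144, 31, 4, 126, 209, 228, 132] = 90 1f 04 7e d1 e4 84 is 7 bytes > B = 5, so hash it first: H(key) = 03 6a, then zero-pad to 5 bytes: K' = 03 6a 00 00 00.
K' ⊕ ipad = 35 5c 36 36 36.
Inner input = 35 5c 36 36 36 ∥ c4.
Inner hash: sum = 53+92+54+54+54+196 = 503 → 01 f7.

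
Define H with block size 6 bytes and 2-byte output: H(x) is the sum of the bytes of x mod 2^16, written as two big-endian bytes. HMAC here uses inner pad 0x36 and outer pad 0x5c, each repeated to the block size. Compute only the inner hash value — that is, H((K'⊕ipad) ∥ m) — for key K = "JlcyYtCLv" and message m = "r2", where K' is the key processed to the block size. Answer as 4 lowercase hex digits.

0203

Key "JlcyYtCLv" = 4a 6c 63 79 59 74 43 4c 76 is 9 bytes > B = 6, so hash it first: H(key) = 03 64, then zero-pad to 6 bytes: K' = 03 64 00 00 00 00.
K' ⊕ ipad = 35 52 36 36 36 36.
Inner input = 35 52 36 36 36 36 ∥ 72 32.
Inner hash: sum = 53+82+54+54+54+54+114+50 = 515 → 02 03.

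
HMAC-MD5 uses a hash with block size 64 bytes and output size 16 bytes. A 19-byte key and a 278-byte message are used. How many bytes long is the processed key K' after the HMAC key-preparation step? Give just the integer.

Key is 19 ≤ 64 bytes, zero-padded: |K'| = 64.

64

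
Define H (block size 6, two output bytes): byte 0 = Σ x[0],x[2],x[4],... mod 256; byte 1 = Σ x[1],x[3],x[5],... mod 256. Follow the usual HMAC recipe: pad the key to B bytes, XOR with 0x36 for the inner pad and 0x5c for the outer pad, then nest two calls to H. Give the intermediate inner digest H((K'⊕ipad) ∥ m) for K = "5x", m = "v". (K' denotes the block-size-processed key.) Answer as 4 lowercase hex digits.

e5ba

Key "5x" = 35 78 is 2 bytes ≤ B = 6; zero-pad to 6 bytes: K' = 35 78 00 00 00 00.
K' ⊕ ipad = 03 4e 36 36 36 36.
Inner input = 03 4e 36 36 36 36 ∥ 76.
Inner hash: even-index sum = 229 mod 256 = 229; odd-index sum = 186 mod 256 = 186 → e5 ba.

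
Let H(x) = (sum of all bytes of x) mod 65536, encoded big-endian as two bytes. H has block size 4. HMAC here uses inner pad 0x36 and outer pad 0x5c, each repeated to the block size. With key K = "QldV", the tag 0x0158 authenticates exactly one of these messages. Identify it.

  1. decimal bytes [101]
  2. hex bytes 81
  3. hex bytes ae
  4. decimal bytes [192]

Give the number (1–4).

Key "QldV" = 51 6c 64 56 is exactly B = 4 bytes: K' = 51 6c 64 56.
K' ⊕ ipad = 67 5a 52 60; K' ⊕ opad = 0d 30 38 0a.
m1: inner = H(67 5a 52 60 65) = 01 d8; tag = H(0d 30 38 0a 01 d8) = 0158 ← matches
m2: inner = H(67 5a 52 60 81) = 01 f4; tag = H(0d 30 38 0a 01 f4) = 0174
m3: inner = H(67 5a 52 60 ae) = 02 21; tag = H(0d 30 38 0a 02 21) = 00a2
m4: inner = H(67 5a 52 60 c0) = 02 33; tag = H(0d 30 38 0a 02 33) = 00b4

1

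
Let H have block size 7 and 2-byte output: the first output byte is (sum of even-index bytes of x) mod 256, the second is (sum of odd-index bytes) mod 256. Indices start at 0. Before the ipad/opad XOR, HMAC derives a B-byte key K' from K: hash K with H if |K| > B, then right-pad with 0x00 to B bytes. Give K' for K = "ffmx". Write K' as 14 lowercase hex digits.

Key "ffmx" = 66 66 6d 78 is 4 bytes ≤ B = 7; zero-pad to 7 bytes: K' = 66 66 6d 78 00 00 00.

66666d78000000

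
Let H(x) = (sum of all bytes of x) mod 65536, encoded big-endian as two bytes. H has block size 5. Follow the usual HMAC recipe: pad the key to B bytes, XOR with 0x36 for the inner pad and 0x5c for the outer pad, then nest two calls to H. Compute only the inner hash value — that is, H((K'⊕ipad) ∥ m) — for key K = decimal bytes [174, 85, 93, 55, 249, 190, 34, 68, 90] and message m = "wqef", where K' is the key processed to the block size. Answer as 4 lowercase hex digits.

Key decimal bytes [174, 85, 93, 55, 249, 190, 34, 68, 90] = ae 55 5d 37 f9 be 22 44 5a is 9 bytes > B = 5, so hash it first: H(key) = 04 0e, then zero-pad to 5 bytes: K' = 04 0e 00 00 00.
K' ⊕ ipad = 32 38 36 36 36.
Inner input = 32 38 36 36 36 ∥ 77 71 65 66.
Inner hash: sum = 50+56+54+54+54+119+113+101+102 = 703 → 02 bf.

02bf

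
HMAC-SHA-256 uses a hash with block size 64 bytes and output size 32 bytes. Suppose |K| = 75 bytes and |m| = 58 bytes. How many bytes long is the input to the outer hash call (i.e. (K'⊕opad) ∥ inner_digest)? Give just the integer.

96

Key is 75 > 64 bytes, so it is hashed to 32 bytes then zero-padded to 64: |K'| = 64.
Outer input = (K'⊕opad) ∥ H(inner) → 64 + 32 = 96 bytes.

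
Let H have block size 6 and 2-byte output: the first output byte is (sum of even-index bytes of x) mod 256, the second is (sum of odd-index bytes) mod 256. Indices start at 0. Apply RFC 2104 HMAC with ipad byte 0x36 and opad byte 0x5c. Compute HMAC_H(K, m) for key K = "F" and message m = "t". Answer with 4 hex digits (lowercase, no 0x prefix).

Key "F" = 46 is 1 byte ≤ B = 6; zero-pad to 6 bytes: K' = 46 00 00 00 00 00.
K' ⊕ ipad = 70 36 36 36 36 36.  K' ⊕ opad = 1a 5c 5c 5c 5c 5c.
Inner input = (K'⊕ipad) ∥ m = 70 36 36 36 36 36 ∥ 74.
Inner hash: even-index sum = 336 mod 256 = 80; odd-index sum = 162 mod 256 = 162 → 50 a2.
Outer input = (K'⊕opad) ∥ inner = 1a 5c 5c 5c 5c 5c ∥ 50 a2.
Outer hash (tag): even-index sum = 290 mod 256 = 34; odd-index sum = 438 mod 256 = 182 → 22 b6.

22b6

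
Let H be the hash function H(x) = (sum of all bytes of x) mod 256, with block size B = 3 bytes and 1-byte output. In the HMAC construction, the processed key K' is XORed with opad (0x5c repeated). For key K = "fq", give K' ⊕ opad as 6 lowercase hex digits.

Key "fq" = 66 71 is 2 bytes ≤ B = 3; zero-pad to 3 bytes: K' = 66 71 00.
XOR each byte with 0x5c: 66⊕5c=3a, 71⊕5c=2d, 00⊕5c=5c.

3a2d5c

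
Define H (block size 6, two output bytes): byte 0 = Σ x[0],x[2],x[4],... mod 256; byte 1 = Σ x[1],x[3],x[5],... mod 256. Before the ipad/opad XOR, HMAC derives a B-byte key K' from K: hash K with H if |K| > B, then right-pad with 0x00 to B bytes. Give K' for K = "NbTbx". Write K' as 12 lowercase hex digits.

4e6254627800

Key "NbTbx" = 4e 62 54 62 78 is 5 bytes ≤ B = 6; zero-pad to 6 bytes: K' = 4e 62 54 62 78 00.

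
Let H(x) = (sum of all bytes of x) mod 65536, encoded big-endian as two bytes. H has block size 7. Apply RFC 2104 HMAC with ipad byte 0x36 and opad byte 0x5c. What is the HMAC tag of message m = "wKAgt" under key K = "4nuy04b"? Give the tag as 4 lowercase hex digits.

0223

Key "4nuy04b" = 34 6e 75 79 30 34 62 is exactly B = 7 bytes: K' = 34 6e 75 79 30 34 62.
K' ⊕ ipad = 02 58 43 4f 06 02 54.  K' ⊕ opad = 68 32 29 25 6c 68 3e.
Inner input = (K'⊕ipad) ∥ m = 02 58 43 4f 06 02 54 ∥ 77 4b 41 67 74.
Inner hash: sum = 2+88+67+79+6+2+84+119+75+65+103+116 = 806 → 03 26.
Outer input = (K'⊕opad) ∥ inner = 68 32 29 25 6c 68 3e ∥ 03 26.
Outer hash (tag): sum = 104+50+41+37+108+104+62+3+38 = 547 → 02 23.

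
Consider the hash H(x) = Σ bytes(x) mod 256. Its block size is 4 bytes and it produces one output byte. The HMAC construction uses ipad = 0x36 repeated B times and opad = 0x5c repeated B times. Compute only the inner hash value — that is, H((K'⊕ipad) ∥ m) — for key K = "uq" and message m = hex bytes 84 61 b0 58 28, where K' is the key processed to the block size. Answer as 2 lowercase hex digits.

Key "uq" = 75 71 is 2 bytes ≤ B = 4; zero-pad to 4 bytes: K' = 75 71 00 00.
K' ⊕ ipad = 43 47 36 36.
Inner input = 43 47 36 36 ∥ 84 61 b0 58 28.
Inner hash: sum = 67+71+54+54+132+97+176+88+40 = 779; mod 256 = 11 → 0b.

0b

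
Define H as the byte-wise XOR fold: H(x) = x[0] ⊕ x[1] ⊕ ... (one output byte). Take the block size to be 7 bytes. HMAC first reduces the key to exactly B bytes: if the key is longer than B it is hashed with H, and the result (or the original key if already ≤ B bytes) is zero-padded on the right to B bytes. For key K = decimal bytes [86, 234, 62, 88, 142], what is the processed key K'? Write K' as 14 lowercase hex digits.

56ea3e588e0000

Key decimal bytes [86, 234, 62, 88, 142] = 56 ea 3e 58 8e is 5 bytes ≤ B = 7; zero-pad to 7 bytes: K' = 56 ea 3e 58 8e 00 00.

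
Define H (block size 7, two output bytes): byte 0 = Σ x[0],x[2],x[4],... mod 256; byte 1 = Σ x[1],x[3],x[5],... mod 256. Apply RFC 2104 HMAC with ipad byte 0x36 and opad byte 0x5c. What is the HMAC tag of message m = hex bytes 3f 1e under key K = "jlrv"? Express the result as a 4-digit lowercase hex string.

2be0

Key "jlrv" = 6a 6c 72 76 is 4 bytes ≤ B = 7; zero-pad to 7 bytes: K' = 6a 6c 72 76 00 00 00.
K' ⊕ ipad = 5c 5a 44 40 36 36 36.  K' ⊕ opad = 36 30 2e 2a 5c 5c 5c.
Inner input = (K'⊕ipad) ∥ m = 5c 5a 44 40 36 36 36 ∥ 3f 1e.
Inner hash: even-index sum = 298 mod 256 = 42; odd-index sum = 271 mod 256 = 15 → 2a 0f.
Outer input = (K'⊕opad) ∥ inner = 36 30 2e 2a 5c 5c 5c ∥ 2a 0f.
Outer hash (tag): even-index sum = 299 mod 256 = 43; odd-index sum = 224 mod 256 = 224 → 2b e0.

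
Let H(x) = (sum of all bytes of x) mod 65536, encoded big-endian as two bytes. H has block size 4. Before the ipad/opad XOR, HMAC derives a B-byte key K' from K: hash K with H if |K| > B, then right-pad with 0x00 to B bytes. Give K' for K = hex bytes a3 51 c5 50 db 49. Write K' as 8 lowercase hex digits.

|K| = 6 > B = 4, so first hash the key.
H(K): sum = 163+81+197+80+219+73 = 813 → 03 2d.
Zero-pad H(K) = 03 2d to 4 bytes: K' = 03 2d 00 00.

032d0000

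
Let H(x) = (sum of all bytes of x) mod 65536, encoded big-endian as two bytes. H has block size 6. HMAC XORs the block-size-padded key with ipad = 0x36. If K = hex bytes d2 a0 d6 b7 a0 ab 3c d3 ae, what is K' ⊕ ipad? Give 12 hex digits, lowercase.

303136363636

Key hex bytes d2 a0 d6 b7 a0 ab 3c d3 ae is 9 bytes > B = 6, so hash it first: H(key) = 06 07, then zero-pad to 6 bytes: K' = 06 07 00 00 00 00.
XOR each byte with 0x36: 06⊕36=30, 07⊕36=31, 00⊕36=36, 00⊕36=36, 00⊕36=36, 00⊕36=36.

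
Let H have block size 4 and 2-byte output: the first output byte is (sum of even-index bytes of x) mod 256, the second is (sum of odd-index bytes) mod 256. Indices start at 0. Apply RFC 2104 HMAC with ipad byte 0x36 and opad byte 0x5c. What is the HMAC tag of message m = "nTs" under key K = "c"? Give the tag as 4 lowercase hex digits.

Key "c" = 63 is 1 byte ≤ B = 4; zero-pad to 4 bytes: K' = 63 00 00 00.
K' ⊕ ipad = 55 36 36 36.  K' ⊕ opad = 3f 5c 5c 5c.
Inner input = (K'⊕ipad) ∥ m = 55 36 36 36 ∥ 6e 54 73.
Inner hash: even-index sum = 364 mod 256 = 108; odd-index sum = 192 mod 256 = 192 → 6c c0.
Outer input = (K'⊕opad) ∥ inner = 3f 5c 5c 5c ∥ 6c c0.
Outer hash (tag): even-index sum = 263 mod 256 = 7; odd-index sum = 376 mod 256 = 120 → 07 78.

0778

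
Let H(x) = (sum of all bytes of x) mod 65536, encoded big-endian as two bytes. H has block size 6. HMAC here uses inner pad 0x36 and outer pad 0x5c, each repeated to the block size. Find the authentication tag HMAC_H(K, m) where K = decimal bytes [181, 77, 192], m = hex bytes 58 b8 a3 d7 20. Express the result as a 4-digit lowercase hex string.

02ef

Key decimal bytes [181, 77, 192] = b5 4d c0 is 3 bytes ≤ B = 6; zero-pad to 6 bytes: K' = b5 4d c0 00 00 00.
K' ⊕ ipad = 83 7b f6 36 36 36.  K' ⊕ opad = e9 11 9c 5c 5c 5c.
Inner input = (K'⊕ipad) ∥ m = 83 7b f6 36 36 36 ∥ 58 b8 a3 d7 20.
Inner hash: sum = 131+123+246+54+54+54+88+184+163+215+32 = 1344 → 05 40.
Outer input = (K'⊕opad) ∥ inner = e9 11 9c 5c 5c 5c ∥ 05 40.
Outer hash (tag): sum = 233+17+156+92+92+92+5+64 = 751 → 02 ef.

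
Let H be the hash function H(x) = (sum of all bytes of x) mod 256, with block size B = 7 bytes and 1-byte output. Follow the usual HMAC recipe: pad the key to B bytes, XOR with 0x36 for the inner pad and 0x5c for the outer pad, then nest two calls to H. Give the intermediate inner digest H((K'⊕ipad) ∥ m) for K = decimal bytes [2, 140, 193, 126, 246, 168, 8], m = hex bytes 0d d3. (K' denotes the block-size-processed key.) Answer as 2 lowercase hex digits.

a9

Key decimal bytes [2, 140, 193, 126, 246, 168, 8] = 02 8c c1 7e f6 a8 08 is exactly B = 7 bytes: K' = 02 8c c1 7e f6 a8 08.
K' ⊕ ipad = 34 ba f7 48 c0 9e 3e.
Inner input = 34 ba f7 48 c0 9e 3e ∥ 0d d3.
Inner hash: sum = 52+186+247+72+192+158+62+13+211 = 1193; mod 256 = 169 → a9.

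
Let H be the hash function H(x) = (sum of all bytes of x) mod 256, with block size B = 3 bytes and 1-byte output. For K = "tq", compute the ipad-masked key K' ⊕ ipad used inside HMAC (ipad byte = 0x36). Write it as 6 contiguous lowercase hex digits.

Key "tq" = 74 71 is 2 bytes ≤ B = 3; zero-pad to 3 bytes: K' = 74 71 00.
XOR each byte with 0x36: 74⊕36=42, 71⊕36=47, 00⊕36=36.

424736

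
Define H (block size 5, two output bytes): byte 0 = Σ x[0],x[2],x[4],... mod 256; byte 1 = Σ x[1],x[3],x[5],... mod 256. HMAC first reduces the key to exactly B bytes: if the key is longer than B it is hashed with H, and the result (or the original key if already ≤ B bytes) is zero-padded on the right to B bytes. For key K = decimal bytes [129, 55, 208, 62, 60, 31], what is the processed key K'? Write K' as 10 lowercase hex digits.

|K| = 6 > B = 5, so first hash the key.
H(K): even-index sum = 397 mod 256 = 141; odd-index sum = 148 mod 256 = 148 → 8d 94.
Zero-pad H(K) = 8d 94 to 5 bytes: K' = 8d 94 00 00 00.

8d94000000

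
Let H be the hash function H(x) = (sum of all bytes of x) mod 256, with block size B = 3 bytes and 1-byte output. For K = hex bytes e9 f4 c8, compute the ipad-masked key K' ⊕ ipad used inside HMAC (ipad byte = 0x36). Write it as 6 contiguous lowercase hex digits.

dfc2fe

Key hex bytes e9 f4 c8 is exactly B = 3 bytes: K' = e9 f4 c8.
XOR each byte with 0x36: e9⊕36=df, f4⊕36=c2, c8⊕36=fe.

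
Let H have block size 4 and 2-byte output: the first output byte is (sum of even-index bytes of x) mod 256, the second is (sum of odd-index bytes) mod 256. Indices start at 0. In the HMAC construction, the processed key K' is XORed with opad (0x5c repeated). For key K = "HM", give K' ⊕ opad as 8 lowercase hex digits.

Key "HM" = 48 4d is 2 bytes ≤ B = 4; zero-pad to 4 bytes: K' = 48 4d 00 00.
XOR each byte with 0x5c: 48⊕5c=14, 4d⊕5c=11, 00⊕5c=5c, 00⊕5c=5c.

14115c5c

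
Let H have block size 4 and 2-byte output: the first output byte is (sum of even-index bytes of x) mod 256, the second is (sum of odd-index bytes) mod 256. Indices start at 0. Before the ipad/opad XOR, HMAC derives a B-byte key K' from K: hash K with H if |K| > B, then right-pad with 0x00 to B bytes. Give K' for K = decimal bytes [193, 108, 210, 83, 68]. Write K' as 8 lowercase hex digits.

|K| = 5 > B = 4, so first hash the key.
H(K): even-index sum = 471 mod 256 = 215; odd-index sum = 191 mod 256 = 191 → d7 bf.
Zero-pad H(K) = d7 bf to 4 bytes: K' = d7 bf 00 00.

d7bf0000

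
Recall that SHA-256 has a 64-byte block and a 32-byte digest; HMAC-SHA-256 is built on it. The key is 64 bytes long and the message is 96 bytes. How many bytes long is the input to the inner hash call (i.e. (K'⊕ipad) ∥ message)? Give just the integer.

160

Key is 64 ≤ 64 bytes, zero-padded: |K'| = 64.
Inner input = (K'⊕ipad) ∥ m → 64 + 96 = 160 bytes.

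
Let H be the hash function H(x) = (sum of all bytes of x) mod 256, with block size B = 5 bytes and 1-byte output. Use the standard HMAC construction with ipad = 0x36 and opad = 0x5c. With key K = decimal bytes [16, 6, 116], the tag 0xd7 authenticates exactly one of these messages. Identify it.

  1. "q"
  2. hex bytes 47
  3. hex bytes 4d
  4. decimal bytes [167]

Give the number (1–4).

Key decimal bytes [16, 6, 116] = 10 06 74 is 3 bytes ≤ B = 5; zero-pad to 5 bytes: K' = 10 06 74 00 00.
K' ⊕ ipad = 26 30 42 36 36; K' ⊕ opad = 4c 5a 28 5c 5c.
m1: inner = H(26 30 42 36 36 71) = 75; tag = H(4c 5a 28 5c 5c 75) = fb
m2: inner = H(26 30 42 36 36 47) = 4b; tag = H(4c 5a 28 5c 5c 4b) = d1
m3: inner = H(26 30 42 36 36 4d) = 51; tag = H(4c 5a 28 5c 5c 51) = d7 ← matches
m4: inner = H(26 30 42 36 36 a7) = ab; tag = H(4c 5a 28 5c 5c ab) = 31

3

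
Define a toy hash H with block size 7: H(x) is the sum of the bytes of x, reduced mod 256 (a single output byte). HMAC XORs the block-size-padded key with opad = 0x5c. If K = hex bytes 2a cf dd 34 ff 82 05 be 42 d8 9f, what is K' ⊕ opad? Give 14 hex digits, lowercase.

5b5c5c5c5c5c5c

Key hex bytes 2a cf dd 34 ff 82 05 be 42 d8 9f is 11 bytes > B = 7, so hash it first: H(key) = 07, then zero-pad to 7 bytes: K' = 07 00 00 00 00 00 00.
XOR each byte with 0x5c: 07⊕5c=5b, 00⊕5c=5c, 00⊕5c=5c, 00⊕5c=5c, 00⊕5c=5c, 00⊕5c=5c, 00⊕5c=5c.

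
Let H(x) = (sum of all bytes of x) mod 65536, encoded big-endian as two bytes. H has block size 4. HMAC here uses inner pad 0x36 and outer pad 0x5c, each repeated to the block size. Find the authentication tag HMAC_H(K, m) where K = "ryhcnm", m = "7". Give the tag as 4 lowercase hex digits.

Key "ryhcnm" = 72 79 68 63 6e 6d is 6 bytes > B = 4, so hash it first: H(key) = 02 91, then zero-pad to 4 bytes: K' = 02 91 00 00.
K' ⊕ ipad = 34 a7 36 36.  K' ⊕ opad = 5e cd 5c 5c.
Inner input = (K'⊕ipad) ∥ m = 34 a7 36 36 ∥ 37.
Inner hash: sum = 52+167+54+54+55 = 382 → 01 7e.
Outer input = (K'⊕opad) ∥ inner = 5e cd 5c 5c ∥ 01 7e.
Outer hash (tag): sum = 94+205+92+92+1+126 = 610 → 02 62.

0262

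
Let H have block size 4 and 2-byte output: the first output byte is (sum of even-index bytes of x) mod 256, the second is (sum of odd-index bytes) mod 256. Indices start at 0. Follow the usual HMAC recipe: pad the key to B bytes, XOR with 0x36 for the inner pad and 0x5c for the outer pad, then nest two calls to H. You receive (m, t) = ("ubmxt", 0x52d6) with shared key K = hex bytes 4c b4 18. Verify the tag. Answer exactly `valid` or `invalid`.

Key hex bytes 4c b4 18 is 3 bytes ≤ B = 4; zero-pad to 4 bytes: K' = 4c b4 18 00.
K' ⊕ ipad = 7a 82 2e 36; K' ⊕ opad = 10 e8 44 5c.
Inner hash: even-index sum = 510 mod 256 = 254; odd-index sum = 402 mod 256 = 146 → fe 92.
Outer hash (recomputed tag): even-index sum = 338 mod 256 = 82; odd-index sum = 470 mod 256 = 214 → 52 d6.
Recomputed tag = 52d6; claimed = 52d6 → match.

valid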